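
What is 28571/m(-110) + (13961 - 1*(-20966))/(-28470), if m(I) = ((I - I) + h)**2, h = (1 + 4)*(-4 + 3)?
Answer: 162508639/142350 ≈ 1141.6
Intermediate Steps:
h = -5 (h = 5*(-1) = -5)
m(I) = 25 (m(I) = ((I - I) - 5)**2 = (0 - 5)**2 = (-5)**2 = 25)
28571/m(-110) + (13961 - 1*(-20966))/(-28470) = 28571/25 + (13961 - 1*(-20966))/(-28470) = 28571*(1/25) + (13961 + 20966)*(-1/28470) = 28571/25 + 34927*(-1/28470) = 28571/25 - 34927/28470 = 162508639/142350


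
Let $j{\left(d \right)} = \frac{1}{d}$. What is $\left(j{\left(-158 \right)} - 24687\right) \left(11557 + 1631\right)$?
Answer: $- \frac{25720206918}{79} \approx -3.2557 \cdot 10^{8}$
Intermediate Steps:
$\left(j{\left(-158 \right)} - 24687\right) \left(11557 + 1631\right) = \left(\frac{1}{-158} - 24687\right) \left(11557 + 1631\right) = \left(- \frac{1}{158} - 24687\right) 13188 = \left(- \frac{3900547}{158}\right) 13188 = - \frac{25720206918}{79}$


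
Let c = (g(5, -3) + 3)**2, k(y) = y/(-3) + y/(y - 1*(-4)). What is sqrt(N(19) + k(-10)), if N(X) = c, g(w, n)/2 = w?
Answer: sqrt(174) ≈ 13.191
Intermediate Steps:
g(w, n) = 2*w
k(y) = -y/3 + y/(4 + y) (k(y) = y*(-1/3) + y/(y + 4) = -y/3 + y/(4 + y))
c = 169 (c = (2*5 + 3)**2 = (10 + 3)**2 = 13**2 = 169)
N(X) = 169
sqrt(N(19) + k(-10)) = sqrt(169 - 1*(-10)*(1 - 10)/(12 + 3*(-10))) = sqrt(169 - 1*(-10)*(-9)/(12 - 30)) = sqrt(169 - 1*(-10)*(-9)/(-18)) = sqrt(169 - 1*(-10)*(-1/18)*(-9)) = sqrt(169 + 5) = sqrt(174)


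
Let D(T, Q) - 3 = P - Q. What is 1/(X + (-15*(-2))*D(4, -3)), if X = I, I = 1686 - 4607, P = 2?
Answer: -1/2681 ≈ -0.00037300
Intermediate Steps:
D(T, Q) = 5 - Q (D(T, Q) = 3 + (2 - Q) = 5 - Q)
I = -2921
X = -2921
1/(X + (-15*(-2))*D(4, -3)) = 1/(-2921 + (-15*(-2))*(5 - 1*(-3))) = 1/(-2921 + 30*(5 + 3)) = 1/(-2921 + 30*8) = 1/(-2921 + 240) = 1/(-2681) = -1/2681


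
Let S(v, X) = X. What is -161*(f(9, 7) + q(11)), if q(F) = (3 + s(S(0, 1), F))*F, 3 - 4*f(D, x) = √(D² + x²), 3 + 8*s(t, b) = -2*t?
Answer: -34615/8 + 161*√130/4 ≈ -3868.0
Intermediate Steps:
s(t, b) = -3/8 - t/4 (s(t, b) = -3/8 + (-2*t)/8 = -3/8 - t/4)
f(D, x) = ¾ - √(D² + x²)/4
q(F) = 19*F/8 (q(F) = (3 + (-3/8 - ¼*1))*F = (3 + (-3/8 - ¼))*F = (3 - 5/8)*F = 19*F/8)
-161*(f(9, 7) + q(11)) = -161*((¾ - √(9² + 7²)/4) + (19/8)*11) = -161*((¾ - √(81 + 49)/4) + 209/8) = -161*((¾ - √130/4) + 209/8) = -161*(215/8 - √130/4) = -34615/8 + 161*√130/4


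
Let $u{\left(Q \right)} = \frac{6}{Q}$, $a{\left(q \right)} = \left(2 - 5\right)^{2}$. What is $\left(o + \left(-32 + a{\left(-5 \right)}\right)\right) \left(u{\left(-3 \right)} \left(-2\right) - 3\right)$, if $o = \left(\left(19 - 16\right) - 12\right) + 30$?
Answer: $-2$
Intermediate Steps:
$a{\left(q \right)} = 9$ ($a{\left(q \right)} = \left(-3\right)^{2} = 9$)
$o = 21$ ($o = \left(3 - 12\right) + 30 = -9 + 30 = 21$)
$\left(o + \left(-32 + a{\left(-5 \right)}\right)\right) \left(u{\left(-3 \right)} \left(-2\right) - 3\right) = \left(21 + \left(-32 + 9\right)\right) \left(\frac{6}{-3} \left(-2\right) - 3\right) = \left(21 - 23\right) \left(6 \left(- \frac{1}{3}\right) \left(-2\right) - 3\right) = - 2 \left(\left(-2\right) \left(-2\right) - 3\right) = - 2 \left(4 - 3\right) = \left(-2\right) 1 = -2$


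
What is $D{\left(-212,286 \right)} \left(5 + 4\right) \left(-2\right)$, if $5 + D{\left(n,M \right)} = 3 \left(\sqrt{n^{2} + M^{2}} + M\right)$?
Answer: $-15354 - 108 \sqrt{31685} \approx -34578.0$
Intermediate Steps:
$D{\left(n,M \right)} = -5 + 3 M + 3 \sqrt{M^{2} + n^{2}}$ ($D{\left(n,M \right)} = -5 + 3 \left(\sqrt{n^{2} + M^{2}} + M\right) = -5 + 3 \left(\sqrt{M^{2} + n^{2}} + M\right) = -5 + 3 \left(M + \sqrt{M^{2} + n^{2}}\right) = -5 + \left(3 M + 3 \sqrt{M^{2} + n^{2}}\right) = -5 + 3 M + 3 \sqrt{M^{2} + n^{2}}$)
$D{\left(-212,286 \right)} \left(5 + 4\right) \left(-2\right) = \left(-5 + 3 \cdot 286 + 3 \sqrt{286^{2} + \left(-212\right)^{2}}\right) \left(5 + 4\right) \left(-2\right) = \left(-5 + 858 + 3 \sqrt{81796 + 44944}\right) 9 \left(-2\right) = \left(-5 + 858 + 3 \sqrt{126740}\right) \left(-18\right) = \left(-5 + 858 + 3 \cdot 2 \sqrt{31685}\right) \left(-18\right) = \left(-5 + 858 + 6 \sqrt{31685}\right) \left(-18\right) = \left(853 + 6 \sqrt{31685}\right) \left(-18\right) = -15354 - 108 \sqrt{31685}$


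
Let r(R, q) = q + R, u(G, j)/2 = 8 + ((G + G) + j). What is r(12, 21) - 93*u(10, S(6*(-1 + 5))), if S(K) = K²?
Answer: -112311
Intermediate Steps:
u(G, j) = 16 + 2*j + 4*G (u(G, j) = 2*(8 + ((G + G) + j)) = 2*(8 + (2*G + j)) = 2*(8 + (j + 2*G)) = 2*(8 + j + 2*G) = 16 + 2*j + 4*G)
r(R, q) = R + q
r(12, 21) - 93*u(10, S(6*(-1 + 5))) = (12 + 21) - 93*(16 + 2*(6*(-1 + 5))² + 4*10) = 33 - 93*(16 + 2*(6*4)² + 40) = 33 - 93*(16 + 2*24² + 40) = 33 - 93*(16 + 2*576 + 40) = 33 - 93*(16 + 1152 + 40) = 33 - 93*1208 = 33 - 112344 = -112311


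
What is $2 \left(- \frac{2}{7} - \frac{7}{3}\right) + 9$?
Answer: $\frac{79}{21} \approx 3.7619$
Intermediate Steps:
$2 \left(- \frac{2}{7} - \frac{7}{3}\right) + 9 = 2 \left(- \frac{55}{21}\right) + 9 = - \frac{110}{21} + 9 = \frac{79}{21}$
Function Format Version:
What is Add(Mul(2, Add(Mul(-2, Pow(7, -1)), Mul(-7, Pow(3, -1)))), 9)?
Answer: Rational(79, 21) ≈ 3.7619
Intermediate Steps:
Add(Mul(2, Add(Mul(-2, Pow(7, -1)), Mul(-7, Pow(3, -1)))), 9) = Add(Mul(2, Add(Mul(-2, Rational(1, 7)), Mul(-7, Rational(1, 3)))), 9) = Add(Mul(2, Add(Rational(-2, 7), Rational(-7, 3))), 9) = Add(Mul(2, Rational(-55, 21)), 9) = Add(Rational(-110, 21), 9) = Rational(79, 21)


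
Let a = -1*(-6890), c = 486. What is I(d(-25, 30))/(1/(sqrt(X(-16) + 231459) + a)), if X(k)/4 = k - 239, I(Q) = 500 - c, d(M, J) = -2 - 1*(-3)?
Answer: 96460 + 14*sqrt(230439) ≈ 1.0318e+5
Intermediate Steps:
d(M, J) = 1 (d(M, J) = -2 + 3 = 1)
I(Q) = 14 (I(Q) = 500 - 1*486 = 500 - 486 = 14)
X(k) = -956 + 4*k (X(k) = 4*(k - 239) = 4*(-239 + k) = -956 + 4*k)
a = 6890
I(d(-25, 30))/(1/(sqrt(X(-16) + 231459) + a)) = 14/(1/(sqrt((-956 + 4*(-16)) + 231459) + 6890)) = 14/(1/(sqrt((-956 - 64) + 231459) + 6890)) = 14/(1/(sqrt(-1020 + 231459) + 6890)) = 14/(1/(sqrt(230439) + 6890)) = 14/(1/(6890 + sqrt(230439))) = 14*(6890 + sqrt(230439)) = 96460 + 14*sqrt(230439)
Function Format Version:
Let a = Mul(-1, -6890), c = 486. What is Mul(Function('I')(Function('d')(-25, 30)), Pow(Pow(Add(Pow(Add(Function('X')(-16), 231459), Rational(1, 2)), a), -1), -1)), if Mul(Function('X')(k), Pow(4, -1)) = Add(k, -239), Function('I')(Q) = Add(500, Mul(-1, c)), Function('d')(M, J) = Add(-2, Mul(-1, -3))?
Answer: Add(96460, Mul(14, Pow(230439, Rational(1, 2)))) ≈ 1.0318e+5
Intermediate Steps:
Function('d')(M, J) = 1 (Function('d')(M, J) = Add(-2, 3) = 1)
Function('I')(Q) = 14 (Function('I')(Q) = Add(500, Mul(-1, 486)) = Add(500, -486) = 14)
Function('X')(k) = Add(-956, Mul(4, k)) (Function('X')(k) = Mul(4, Add(k, -239)) = Mul(4, Add(-239, k)) = Add(-956, Mul(4, k)))
a = 6890
Mul(Function('I')(Function('d')(-25, 30)), Pow(Pow(Add(Pow(Add(Function('X')(-16), 231459), Rational(1, 2)), a), -1), -1)) = Mul(14, Pow(Pow(Add(Pow(Add(Add(-956, Mul(4, -16)), 231459), Rational(1, 2)), 6890), -1), -1)) = Mul(14, Pow(Pow(Add(Pow(Add(Add(-956, -64), 231459), Rational(1, 2)), 6890), -1), -1)) = Mul(14, Pow(Pow(Add(Pow(Add(-1020, 231459), Rational(1, 2)), 6890), -1), -1)) = Mul(14, Pow(Pow(Add(Pow(230439, Rational(1, 2)), 6890), -1), -1)) = Mul(14, Pow(Pow(Add(6890, Pow(230439, Rational(1, 2))), -1), -1)) = Mul(14, Add(6890, Pow(230439, Rational(1, 2)))) = Add(96460, Mul(14, Pow(230439, Rational(1, 2))))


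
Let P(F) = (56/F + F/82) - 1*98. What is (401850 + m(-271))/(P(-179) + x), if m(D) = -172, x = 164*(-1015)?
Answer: -5895829684/2444774957 ≈ -2.4116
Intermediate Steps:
x = -166460
P(F) = -98 + 56/F + F/82 (P(F) = (56/F + F*(1/82)) - 98 = (56/F + F/82) - 98 = -98 + 56/F + F/82)
(401850 + m(-271))/(P(-179) + x) = (401850 - 172)/((-98 + 56/(-179) + (1/82)*(-179)) - 166460) = 401678/((-98 + 56*(-1/179) - 179/82) - 166460) = 401678/((-98 - 56/179 - 179/82) - 166460) = 401678/(-1475077/14678 - 166460) = 401678/(-2444774957/14678) = 401678*(-14678/2444774957) = -5895829684/2444774957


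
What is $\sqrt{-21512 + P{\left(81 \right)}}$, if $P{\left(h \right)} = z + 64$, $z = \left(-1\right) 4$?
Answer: $2 i \sqrt{5363} \approx 146.47 i$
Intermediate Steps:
$z = -4$
$P{\left(h \right)} = 60$ ($P{\left(h \right)} = -4 + 64 = 60$)
$\sqrt{-21512 + P{\left(81 \right)}} = \sqrt{-21512 + 60} = \sqrt{-21452} = 2 i \sqrt{5363}$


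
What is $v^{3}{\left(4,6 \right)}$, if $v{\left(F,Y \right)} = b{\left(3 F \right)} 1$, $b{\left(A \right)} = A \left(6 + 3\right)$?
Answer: $1259712$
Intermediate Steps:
$b{\left(A \right)} = 9 A$ ($b{\left(A \right)} = A 9 = 9 A$)
$v{\left(F,Y \right)} = 27 F$ ($v{\left(F,Y \right)} = 9 \cdot 3 F 1 = 27 F 1 = 27 F$)
$v^{3}{\left(4,6 \right)} = \left(27 \cdot 4\right)^{3} = 108^{3} = 1259712$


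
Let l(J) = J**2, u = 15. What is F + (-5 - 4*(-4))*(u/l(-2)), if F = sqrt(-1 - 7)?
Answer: 165/4 + 2*I*sqrt(2) ≈ 41.25 + 2.8284*I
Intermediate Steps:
F = 2*I*sqrt(2) (F = sqrt(-8) = 2*I*sqrt(2) ≈ 2.8284*I)
F + (-5 - 4*(-4))*(u/l(-2)) = 2*I*sqrt(2) + (-5 - 4*(-4))*(15/((-2)**2)) = 2*I*sqrt(2) + (-5 + 16)*(15/4) = 2*I*sqrt(2) + 11*(15*(1/4)) = 2*I*sqrt(2) + 11*(15/4) = 2*I*sqrt(2) + 165/4 = 165/4 + 2*I*sqrt(2)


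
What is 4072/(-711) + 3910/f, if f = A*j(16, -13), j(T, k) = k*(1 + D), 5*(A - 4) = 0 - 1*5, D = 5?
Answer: -69127/3081 ≈ -22.437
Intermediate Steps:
A = 3 (A = 4 + (0 - 1*5)/5 = 4 + (0 - 5)/5 = 4 + (⅕)*(-5) = 4 - 1 = 3)
j(T, k) = 6*k (j(T, k) = k*(1 + 5) = k*6 = 6*k)
f = -234 (f = 3*(6*(-13)) = 3*(-78) = -234)
4072/(-711) + 3910/f = 4072/(-711) + 3910/(-234) = 4072*(-1/711) + 3910*(-1/234) = -4072/711 - 1955/117 = -69127/3081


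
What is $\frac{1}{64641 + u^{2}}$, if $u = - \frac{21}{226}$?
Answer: $\frac{51076}{3301604157} \approx 1.547 \cdot 10^{-5}$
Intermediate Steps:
$u = - \frac{21}{226}$ ($u = \left(-21\right) \frac{1}{226} = - \frac{21}{226} \approx -0.09292$)
$\frac{1}{64641 + u^{2}} = \frac{1}{64641 + \left(- \frac{21}{226}\right)^{2}} = \frac{1}{64641 + \frac{441}{51076}} = \frac{1}{\frac{3301604157}{51076}} = \frac{51076}{3301604157}$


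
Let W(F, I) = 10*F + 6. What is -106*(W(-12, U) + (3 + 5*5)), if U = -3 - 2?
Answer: 9116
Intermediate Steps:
U = -5
W(F, I) = 6 + 10*F
-106*(W(-12, U) + (3 + 5*5)) = -106*((6 + 10*(-12)) + (3 + 5*5)) = -106*((6 - 120) + (3 + 25)) = -106*(-114 + 28) = -106*(-86) = 9116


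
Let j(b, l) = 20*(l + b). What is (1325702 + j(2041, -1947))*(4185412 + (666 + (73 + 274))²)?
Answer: 6918801127142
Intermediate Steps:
j(b, l) = 20*b + 20*l (j(b, l) = 20*(b + l) = 20*b + 20*l)
(1325702 + j(2041, -1947))*(4185412 + (666 + (73 + 274))²) = (1325702 + (20*2041 + 20*(-1947)))*(4185412 + (666 + (73 + 274))²) = (1325702 + (40820 - 38940))*(4185412 + (666 + 347)²) = (1325702 + 1880)*(4185412 + 1013²) = 1327582*(4185412 + 1026169) = 1327582*5211581 = 6918801127142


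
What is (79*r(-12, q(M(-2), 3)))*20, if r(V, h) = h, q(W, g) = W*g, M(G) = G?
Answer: -9480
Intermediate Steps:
(79*r(-12, q(M(-2), 3)))*20 = (79*(-2*3))*20 = (79*(-6))*20 = -474*20 = -9480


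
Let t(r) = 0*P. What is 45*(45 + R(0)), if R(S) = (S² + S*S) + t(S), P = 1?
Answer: 2025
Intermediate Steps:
t(r) = 0 (t(r) = 0*1 = 0)
R(S) = 2*S² (R(S) = (S² + S*S) + 0 = (S² + S²) + 0 = 2*S² + 0 = 2*S²)
45*(45 + R(0)) = 45*(45 + 2*0²) = 45*(45 + 2*0) = 45*(45 + 0) = 45*45 = 2025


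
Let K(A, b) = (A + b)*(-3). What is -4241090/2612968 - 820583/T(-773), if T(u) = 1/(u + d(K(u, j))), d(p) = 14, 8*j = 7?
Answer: 813707625050003/1306484 ≈ 6.2282e+8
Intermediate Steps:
j = 7/8 (j = (1/8)*7 = 7/8 ≈ 0.87500)
K(A, b) = -3*A - 3*b
T(u) = 1/(14 + u) (T(u) = 1/(u + 14) = 1/(14 + u))
-4241090/2612968 - 820583/T(-773) = -4241090/2612968 - 820583/(1/(14 - 773)) = -4241090*1/2612968 - 820583/(1/(-759)) = -2120545/1306484 - 820583/(-1/759) = -2120545/1306484 - 820583*(-759) = -2120545/1306484 + 622822497 = 813707625050003/1306484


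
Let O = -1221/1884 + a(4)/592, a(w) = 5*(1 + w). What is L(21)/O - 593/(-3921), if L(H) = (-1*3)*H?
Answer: 22992698135/220795431 ≈ 104.14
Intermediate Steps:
L(H) = -3*H
a(w) = 5 + 5*w
O = -56311/92944 (O = -1221/1884 + (5 + 5*4)/592 = -1221*1/1884 + (5 + 20)*(1/592) = -407/628 + 25*(1/592) = -407/628 + 25/592 = -56311/92944 ≈ -0.60586)
L(21)/O - 593/(-3921) = (-3*21)/(-56311/92944) - 593/(-3921) = -63*(-92944/56311) - 593*(-1/3921) = 5855472/56311 + 593/3921 = 22992698135/220795431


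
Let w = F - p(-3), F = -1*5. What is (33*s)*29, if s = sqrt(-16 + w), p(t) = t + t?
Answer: 957*I*sqrt(15) ≈ 3706.4*I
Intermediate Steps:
F = -5
p(t) = 2*t
w = 1 (w = -5 - 2*(-3) = -5 - 1*(-6) = -5 + 6 = 1)
s = I*sqrt(15) (s = sqrt(-16 + 1) = sqrt(-15) = I*sqrt(15) ≈ 3.873*I)
(33*s)*29 = (33*(I*sqrt(15)))*29 = (33*I*sqrt(15))*29 = 957*I*sqrt(15)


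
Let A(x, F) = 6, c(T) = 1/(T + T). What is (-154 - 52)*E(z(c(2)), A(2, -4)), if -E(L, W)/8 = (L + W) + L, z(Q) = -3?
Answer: 0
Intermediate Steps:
c(T) = 1/(2*T)
E(L, W) = -16*L - 8*W (E(L, W) = -8*((L + W) + L) = -8*(W + 2*L) = -16*L - 8*W)
(-154 - 52)*E(z(c(2)), A(2, -4)) = (-154 - 52)*(-16*(-3) - 8*6) = -206*(48 - 48) = -206*0 = 0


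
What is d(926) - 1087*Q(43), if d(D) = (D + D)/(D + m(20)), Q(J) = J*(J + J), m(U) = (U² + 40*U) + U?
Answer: -4313165072/1073 ≈ -4.0197e+6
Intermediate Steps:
m(U) = U² + 41*U
Q(J) = 2*J² (Q(J) = J*(2*J) = 2*J²)
d(D) = 2*D/(1220 + D) (d(D) = (D + D)/(D + 20*(41 + 20)) = (2*D)/(D + 20*61) = (2*D)/(D + 1220) = (2*D)/(1220 + D) = 2*D/(1220 + D))
d(926) - 1087*Q(43) = 2*926/(1220 + 926) - 2174*43² = 2*926/2146 - 2174*1849 = 2*926*(1/2146) - 1087*3698 = 926/1073 - 4019726 = -4313165072/1073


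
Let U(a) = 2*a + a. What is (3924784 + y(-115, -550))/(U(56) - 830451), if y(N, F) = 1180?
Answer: -3925964/830283 ≈ -4.7285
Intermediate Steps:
U(a) = 3*a
(3924784 + y(-115, -550))/(U(56) - 830451) = (3924784 + 1180)/(3*56 - 830451) = 3925964/(168 - 830451) = 3925964/(-830283) = 3925964*(-1/830283) = -3925964/830283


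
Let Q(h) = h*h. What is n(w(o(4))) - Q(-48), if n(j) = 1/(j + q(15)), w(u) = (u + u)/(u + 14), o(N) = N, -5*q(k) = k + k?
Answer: -115209/50 ≈ -2304.2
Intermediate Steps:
q(k) = -2*k/5 (q(k) = -(k + k)/5 = -2*k/5)
Q(h) = h²
w(u) = 2*u/(14 + u) (w(u) = (2*u)/(14 + u) = 2*u/(14 + u))
n(j) = 1/(-6 + j) (n(j) = 1/(j - ⅖*15) = 1/(j - 6) = 1/(-6 + j))
n(w(o(4))) - Q(-48) = 1/(-6 + 2*4/(14 + 4)) - 1*(-48)² = 1/(-6 + 2*4/18) - 1*2304 = 1/(-6 + 2*4*(1/18)) - 2304 = 1/(-6 + 4/9) - 2304 = 1/(-50/9) - 2304 = -9/50 - 2304 = -115209/50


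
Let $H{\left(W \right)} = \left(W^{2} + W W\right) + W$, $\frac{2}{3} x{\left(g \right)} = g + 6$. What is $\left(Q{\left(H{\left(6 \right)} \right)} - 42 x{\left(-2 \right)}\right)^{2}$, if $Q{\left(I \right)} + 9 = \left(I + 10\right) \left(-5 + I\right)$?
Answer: $37982569$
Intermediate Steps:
$x{\left(g \right)} = 9 + \frac{3 g}{2}$ ($x{\left(g \right)} = \frac{3 \left(g + 6\right)}{2} = \frac{3 \left(6 + g\right)}{2} = 9 + \frac{3 g}{2}$)
$H{\left(W \right)} = W + 2 W^{2}$ ($H{\left(W \right)} = \left(W^{2} + W^{2}\right) + W = 2 W^{2} + W = W + 2 W^{2}$)
$Q{\left(I \right)} = -9 + \left(-5 + I\right) \left(10 + I\right)$ ($Q{\left(I \right)} = -9 + \left(I + 10\right) \left(-5 + I\right) = -9 + \left(10 + I\right) \left(-5 + I\right) = -9 + \left(-5 + I\right) \left(10 + I\right)$)
$\left(Q{\left(H{\left(6 \right)} \right)} - 42 x{\left(-2 \right)}\right)^{2} = \left(\left(-59 + \left(6 \left(1 + 2 \cdot 6\right)\right)^{2} + 5 \cdot 6 \left(1 + 2 \cdot 6\right)\right) - 42 \left(9 + \frac{3}{2} \left(-2\right)\right)\right)^{2} = \left(\left(-59 + \left(6 \left(1 + 12\right)\right)^{2} + 5 \cdot 6 \left(1 + 12\right)\right) - 42 \left(9 - 3\right)\right)^{2} = \left(\left(-59 + \left(6 \cdot 13\right)^{2} + 5 \cdot 6 \cdot 13\right) - 252\right)^{2} = \left(\left(-59 + 78^{2} + 5 \cdot 78\right) - 252\right)^{2} = \left(\left(-59 + 6084 + 390\right) - 252\right)^{2} = \left(6415 - 252\right)^{2} = 6163^{2} = 37982569$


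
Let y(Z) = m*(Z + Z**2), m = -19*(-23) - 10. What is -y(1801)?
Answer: -1385786654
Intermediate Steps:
m = 427 (m = 437 - 10 = 427)
y(Z) = 427*Z + 427*Z**2 (y(Z) = 427*(Z + Z**2) = 427*Z + 427*Z**2)
-y(1801) = -427*1801*(1 + 1801) = -427*1801*1802 = -1*1385786654 = -1385786654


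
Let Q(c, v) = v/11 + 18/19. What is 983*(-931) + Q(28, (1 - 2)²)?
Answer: -191270940/209 ≈ -9.1517e+5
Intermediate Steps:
Q(c, v) = 18/19 + v/11 (Q(c, v) = v*(1/11) + 18*(1/19) = v/11 + 18/19 = 18/19 + v/11)
983*(-931) + Q(28, (1 - 2)²) = 983*(-931) + (18/19 + (1 - 2)²/11) = -915173 + (18/19 + (1/11)*(-1)²) = -915173 + (18/19 + (1/11)*1) = -915173 + (18/19 + 1/11) = -915173 + 217/209 = -191270940/209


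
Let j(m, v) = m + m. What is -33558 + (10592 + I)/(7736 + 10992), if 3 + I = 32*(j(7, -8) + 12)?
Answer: -628462803/18728 ≈ -33557.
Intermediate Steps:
j(m, v) = 2*m
I = 829 (I = -3 + 32*(2*7 + 12) = -3 + 32*(14 + 12) = -3 + 32*26 = -3 + 832 = 829)
-33558 + (10592 + I)/(7736 + 10992) = -33558 + (10592 + 829)/(7736 + 10992) = -33558 + 11421/18728 = -628462803/18728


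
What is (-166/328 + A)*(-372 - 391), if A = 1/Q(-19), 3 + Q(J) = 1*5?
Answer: 763/164 ≈ 4.6524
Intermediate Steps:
Q(J) = 2 (Q(J) = -3 + 1*5 = -3 + 5 = 2)
A = 1/2 ≈ 0.50000
(-166/328 + A)*(-372 - 391) = (-166/328 + 1/2)*(-372 - 391) = (-166*1/328 + 1/2)*(-763) = (-83/164 + 1/2)*(-763) = -1/164*(-763) = 763/164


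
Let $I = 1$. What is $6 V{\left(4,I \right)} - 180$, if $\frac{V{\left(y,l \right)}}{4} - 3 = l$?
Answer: $-84$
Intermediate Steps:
$V{\left(y,l \right)} = 12 + 4 l$
$6 V{\left(4,I \right)} - 180 = 6 \left(12 + 4 \cdot 1\right) - 180 = 6 \left(12 + 4\right) - 180 = 6 \cdot 16 - 180 = 96 - 180 = -84$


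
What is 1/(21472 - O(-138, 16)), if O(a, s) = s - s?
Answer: 1/21472 ≈ 4.6572e-5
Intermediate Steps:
O(a, s) = 0
1/(21472 - O(-138, 16)) = 1/(21472 - 1*0) = 1/(21472 + 0) = 1/21472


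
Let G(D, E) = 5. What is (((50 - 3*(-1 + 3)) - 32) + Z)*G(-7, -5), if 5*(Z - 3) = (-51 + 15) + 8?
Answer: 47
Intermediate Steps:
Z = -13/5 (Z = 3 + ((-51 + 15) + 8)/5 = 3 + (-36 + 8)/5 = 3 + (⅕)*(-28) = 3 - 28/5 = -13/5 ≈ -2.6000)
(((50 - 3*(-1 + 3)) - 32) + Z)*G(-7, -5) = (((50 - 3*(-1 + 3)) - 32) - 13/5)*5 = (((50 - 3*2) - 32) - 13/5)*5 = (((50 - 6) - 32) - 13/5)*5 = ((44 - 32) - 13/5)*5 = (12 - 13/5)*5 = (47/5)*5 = 47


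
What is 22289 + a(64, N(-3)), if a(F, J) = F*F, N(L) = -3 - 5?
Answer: 26385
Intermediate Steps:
N(L) = -8
a(F, J) = F²
22289 + a(64, N(-3)) = 22289 + 64² = 22289 + 4096 = 26385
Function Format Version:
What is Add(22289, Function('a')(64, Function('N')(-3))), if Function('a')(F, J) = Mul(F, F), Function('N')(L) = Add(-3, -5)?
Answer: 26385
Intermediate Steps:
Function('N')(L) = -8
Function('a')(F, J) = Pow(F, 2)
Add(22289, Function('a')(64, Function('N')(-3))) = Add(22289, Pow(64, 2)) = Add(22289, 4096) = 26385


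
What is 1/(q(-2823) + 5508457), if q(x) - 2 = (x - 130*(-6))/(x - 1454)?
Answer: 4277/23559681186 ≈ 1.8154e-7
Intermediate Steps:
q(x) = 2 + (780 + x)/(-1454 + x) (q(x) = 2 + (x - 130*(-6))/(x - 1454) = 2 + (x + 780)/(-1454 + x) = 2 + (780 + x)/(-1454 + x))
1/(q(-2823) + 5508457) = 1/((-2128 + 3*(-2823))/(-1454 - 2823) + 5508457) = 1/((-2128 - 8469)/(-4277) + 5508457) = 1/(-1/4277*(-10597) + 5508457) = 1/(10597/4277 + 5508457) = 1/(23559681186/4277) = 4277/23559681186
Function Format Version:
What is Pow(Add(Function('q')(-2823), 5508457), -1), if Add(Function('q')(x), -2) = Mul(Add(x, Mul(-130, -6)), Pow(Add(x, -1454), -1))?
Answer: Rational(4277, 23559681186) ≈ 1.8154e-7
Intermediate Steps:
Function('q')(x) = Add(2, Mul(Pow(Add(-1454, x), -1), Add(780, x))) (Function('q')(x) = Add(2, Mul(Add(x, Mul(-130, -6)), Pow(Add(x, -1454), -1))) = Add(2, Mul(Add(x, 780), Pow(Add(-1454, x), -1))) = Add(2, Mul(Add(780, x), Pow(Add(-1454, x), -1))) = Add(2, Mul(Pow(Add(-1454, x), -1), Add(780, x))))
Pow(Add(Function('q')(-2823), 5508457), -1) = Pow(Add(Mul(Pow(Add(-1454, -2823), -1), Add(-2128, Mul(3, -2823))), 5508457), -1) = Pow(Add(Mul(Pow(-4277, -1), Add(-2128, -8469)), 5508457), -1) = Pow(Add(Mul(Rational(-1, 4277), -10597), 5508457), -1) = Pow(Add(Rational(10597, 4277), 5508457), -1) = Pow(Rational(23559681186, 4277), -1) = Rational(4277, 23559681186)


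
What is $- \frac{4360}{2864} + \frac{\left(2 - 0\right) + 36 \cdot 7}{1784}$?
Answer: $- \frac{220337}{159668} \approx -1.38$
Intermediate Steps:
$- \frac{4360}{2864} + \frac{\left(2 - 0\right) + 36 \cdot 7}{1784} = \left(-4360\right) \frac{1}{2864} + \left(\left(2 + 0\right) + 252\right) \frac{1}{1784} = - \frac{545}{358} + \left(2 + 252\right) \frac{1}{1784} = - \frac{545}{358} + 254 \cdot \frac{1}{1784} = - \frac{545}{358} + \frac{127}{892} = - \frac{220337}{159668}$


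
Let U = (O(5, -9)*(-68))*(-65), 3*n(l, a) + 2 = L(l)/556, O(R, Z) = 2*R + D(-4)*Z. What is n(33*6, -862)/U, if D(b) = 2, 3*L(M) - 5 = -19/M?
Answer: 659557/35034405120 ≈ 1.8826e-5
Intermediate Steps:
L(M) = 5/3 - 19/(3*M) (L(M) = 5/3 + (-19/M)/3 = 5/3 - 19/(3*M))
O(R, Z) = 2*R + 2*Z
n(l, a) = -⅔ + (-19 + 5*l)/(5004*l) (n(l, a) = -⅔ + (((-19 + 5*l)/(3*l))/556)/3 = -⅔ + (((-19 + 5*l)/(3*l))*(1/556))/3 = -⅔ + ((-19 + 5*l)/(1668*l))/3 = -⅔ + (-19 + 5*l)/(5004*l))
U = -35360 (U = ((2*5 + 2*(-9))*(-68))*(-65) = ((10 - 18)*(-68))*(-65) = -8*(-68)*(-65) = 544*(-65) = -35360)
n(33*6, -862)/U = ((-19 - 109923*6)/(5004*((33*6))))/(-35360) = ((1/5004)*(-19 - 3331*198)/198)*(-1/35360) = ((1/5004)*(1/198)*(-19 - 659538))*(-1/35360) = ((1/5004)*(1/198)*(-659557))*(-1/35360) = -659557/990792*(-1/35360) = 659557/35034405120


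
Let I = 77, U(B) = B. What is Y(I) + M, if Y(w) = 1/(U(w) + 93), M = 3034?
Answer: 515781/170 ≈ 3034.0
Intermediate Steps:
Y(w) = 1/(93 + w) (Y(w) = 1/(w + 93) = 1/(93 + w))
Y(I) + M = 1/(93 + 77) + 3034 = 1/170 + 3034 = 515781/170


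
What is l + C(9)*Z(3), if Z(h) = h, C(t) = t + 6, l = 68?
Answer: 113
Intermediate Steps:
C(t) = 6 + t
l + C(9)*Z(3) = 68 + (6 + 9)*3 = 68 + 15*3 = 68 + 45 = 113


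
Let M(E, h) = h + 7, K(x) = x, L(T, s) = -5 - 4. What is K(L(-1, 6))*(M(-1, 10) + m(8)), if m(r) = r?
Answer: -225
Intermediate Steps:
L(T, s) = -9
M(E, h) = 7 + h
K(L(-1, 6))*(M(-1, 10) + m(8)) = -9*((7 + 10) + 8) = -9*(17 + 8) = -9*25 = -225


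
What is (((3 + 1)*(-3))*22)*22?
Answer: -5808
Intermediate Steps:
(((3 + 1)*(-3))*22)*22 = ((4*(-3))*22)*22 = -12*22*22 = -264*22 = -5808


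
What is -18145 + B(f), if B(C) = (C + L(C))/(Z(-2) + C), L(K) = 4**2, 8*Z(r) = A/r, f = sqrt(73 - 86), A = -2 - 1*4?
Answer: (-145152*sqrt(13) + 54307*I)/(-3*I + 8*sqrt(13)) ≈ -18144.0 - 4.2872*I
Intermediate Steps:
A = -6 (A = -2 - 4 = -6)
f = I*sqrt(13) (f = sqrt(-13) = I*sqrt(13) ≈ 3.6056*I)
Z(r) = -3/(4*r) (Z(r) = (-6/r)/8 = -3/(4*r))
L(K) = 16
B(C) = (16 + C)/(3/8 + C) (B(C) = (C + 16)/(-3/4/(-2) + C) = (16 + C)/(-3/4*(-1/2) + C) = (16 + C)/(3/8 + C))
-18145 + B(f) = -18145 + 8*(16 + I*sqrt(13))/(3 + 8*(I*sqrt(13))) = -18145 + 8*(16 + I*sqrt(13))/(3 + 8*I*sqrt(13))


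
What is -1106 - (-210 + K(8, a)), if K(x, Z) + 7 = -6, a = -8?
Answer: -883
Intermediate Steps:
K(x, Z) = -13 (K(x, Z) = -7 - 6 = -13)
-1106 - (-210 + K(8, a)) = -1106 - (-210 - 13) = -1106 - 1*(-223) = -1106 + 223 = -883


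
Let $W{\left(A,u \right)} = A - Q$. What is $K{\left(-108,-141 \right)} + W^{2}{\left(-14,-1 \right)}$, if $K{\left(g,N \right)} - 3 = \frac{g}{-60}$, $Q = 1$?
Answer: $\frac{1149}{5} \approx 229.8$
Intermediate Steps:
$W{\left(A,u \right)} = -1 + A$ ($W{\left(A,u \right)} = A - 1 = -1 + A$)
$K{\left(g,N \right)} = 3 - \frac{g}{60}$ ($K{\left(g,N \right)} = 3 + \frac{g}{-60} = 3 + g \left(- \frac{1}{60}\right) = 3 - \frac{g}{60}$)
$K{\left(-108,-141 \right)} + W^{2}{\left(-14,-1 \right)} = \left(3 - - \frac{9}{5}\right) + \left(-1 - 14\right)^{2} = \left(3 + \frac{9}{5}\right) + \left(-15\right)^{2} = \frac{24}{5} + 225 = \frac{1149}{5}$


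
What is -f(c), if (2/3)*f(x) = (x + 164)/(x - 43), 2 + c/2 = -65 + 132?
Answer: -147/29 ≈ -5.0690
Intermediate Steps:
c = 130 (c = -4 + 2*(-65 + 132) = -4 + 2*67 = -4 + 134 = 130)
f(x) = 3*(164 + x)/(2*(-43 + x)) (f(x) = 3*((x + 164)/(x - 43))/2 = 3*((164 + x)/(-43 + x))/2 = 3*(164 + x)/(2*(-43 + x)))
-f(c) = -3*(164 + 130)/(2*(-43 + 130)) = -3*294/(2*87) = -1*147/29 = -147/29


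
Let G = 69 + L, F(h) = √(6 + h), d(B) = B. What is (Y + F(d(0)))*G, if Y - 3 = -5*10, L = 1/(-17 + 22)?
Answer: -16262/5 + 346*√6/5 ≈ -3082.9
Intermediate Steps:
L = ⅕ (L = 1/5 = ⅕ ≈ 0.20000)
Y = -47 (Y = 3 - 5*10 = 3 - 50 = -47)
G = 346/5 (G = 69 + ⅕ = 346/5 ≈ 69.200)
(Y + F(d(0)))*G = (-47 + √(6 + 0))*(346/5) = (-47 + √6)*(346/5) = -16262/5 + 346*√6/5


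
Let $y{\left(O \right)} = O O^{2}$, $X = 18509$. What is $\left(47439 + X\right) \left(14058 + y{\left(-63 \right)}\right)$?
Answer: $-15563002572$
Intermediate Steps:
$y{\left(O \right)} = O^{3}$
$\left(47439 + X\right) \left(14058 + y{\left(-63 \right)}\right) = \left(47439 + 18509\right) \left(14058 + \left(-63\right)^{3}\right) = 65948 \left(14058 - 250047\right) = 65948 \left(-235989\right) = -15563002572$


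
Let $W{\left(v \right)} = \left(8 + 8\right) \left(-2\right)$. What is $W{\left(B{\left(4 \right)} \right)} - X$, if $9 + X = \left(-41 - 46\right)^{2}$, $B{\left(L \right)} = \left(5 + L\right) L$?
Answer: $-7592$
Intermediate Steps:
$B{\left(L \right)} = L \left(5 + L\right)$
$W{\left(v \right)} = -32$ ($W{\left(v \right)} = 16 \left(-2\right) = -32$)
$X = 7560$ ($X = -9 + \left(-41 - 46\right)^{2} = -9 + \left(-87\right)^{2} = -9 + 7569 = 7560$)
$W{\left(B{\left(4 \right)} \right)} - X = -32 - 7560 = -7592$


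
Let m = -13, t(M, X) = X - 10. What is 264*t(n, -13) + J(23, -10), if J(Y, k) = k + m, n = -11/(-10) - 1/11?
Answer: -6095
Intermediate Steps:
n = 111/110 (n = -11*(-1/10) - 1*1/11 = 11/10 - 1/11 = 111/110 ≈ 1.0091)
t(M, X) = -10 + X
J(Y, k) = -13 + k (J(Y, k) = k - 13 = -13 + k)
264*t(n, -13) + J(23, -10) = 264*(-10 - 13) + (-13 - 10) = 264*(-23) - 23 = -6072 - 23 = -6095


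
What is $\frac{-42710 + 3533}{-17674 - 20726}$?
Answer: $\frac{13059}{12800} \approx 1.0202$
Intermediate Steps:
$\frac{-42710 + 3533}{-17674 - 20726} = - \frac{39177}{-17674 - 20726} = - \frac{39177}{-38400} = \left(-39177\right) \left(- \frac{1}{38400}\right) = \frac{13059}{12800}$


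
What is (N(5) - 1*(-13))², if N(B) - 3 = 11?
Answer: 729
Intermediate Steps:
N(B) = 14 (N(B) = 3 + 11 = 14)
(N(5) - 1*(-13))² = (14 - 1*(-13))² = (14 + 13)² = 27² = 729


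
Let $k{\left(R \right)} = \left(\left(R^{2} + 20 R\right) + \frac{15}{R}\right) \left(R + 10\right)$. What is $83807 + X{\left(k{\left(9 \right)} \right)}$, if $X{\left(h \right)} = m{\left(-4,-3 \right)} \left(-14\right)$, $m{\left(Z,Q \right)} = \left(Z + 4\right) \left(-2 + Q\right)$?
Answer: $83807$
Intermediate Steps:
$k{\left(R \right)} = \left(10 + R\right) \left(R^{2} + \frac{15}{R} + 20 R\right)$ ($k{\left(R \right)} = \left(R^{2} + \frac{15}{R} + 20 R\right) \left(10 + R\right) = \left(10 + R\right) \left(R^{2} + \frac{15}{R} + 20 R\right)$)
$m{\left(Z,Q \right)} = \left(-2 + Q\right) \left(4 + Z\right)$ ($m{\left(Z,Q \right)} = \left(4 + Z\right) \left(-2 + Q\right) = \left(-2 + Q\right) \left(4 + Z\right)$)
$X{\left(h \right)} = 0$ ($X{\left(h \right)} = \left(-8 - -8 + 4 \left(-3\right) - -12\right) \left(-14\right) = \left(-8 + 8 - 12 + 12\right) \left(-14\right) = 0 \left(-14\right) = 0$)
$83807 + X{\left(k{\left(9 \right)} \right)} = 83807 + 0 = 83807$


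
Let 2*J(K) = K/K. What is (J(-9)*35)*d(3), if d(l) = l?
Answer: 105/2 ≈ 52.500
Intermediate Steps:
J(K) = ½ (J(K) = (K/K)/2 = (½)*1 = ½)
(J(-9)*35)*d(3) = ((½)*35)*3 = (35/2)*3 = 105/2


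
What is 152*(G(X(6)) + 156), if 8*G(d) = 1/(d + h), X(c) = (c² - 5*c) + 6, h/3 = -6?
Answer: 142253/6 ≈ 23709.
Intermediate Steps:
h = -18 (h = 3*(-6) = -18)
X(c) = 6 + c² - 5*c
G(d) = 1/(8*(-18 + d)) (G(d) = 1/(8*(d - 18)) = 1/(8*(-18 + d)))
152*(G(X(6)) + 156) = 152*(1/(8*(-18 + (6 + 6² - 5*6))) + 156) = 152*(1/(8*(-18 + (6 + 36 - 30))) + 156) = 152*(1/(8*(-18 + 12)) + 156) = 152*((⅛)/(-6) + 156) = 152*((⅛)*(-⅙) + 156) = 152*(-1/48 + 156) = 152*(7487/48) = 142253/6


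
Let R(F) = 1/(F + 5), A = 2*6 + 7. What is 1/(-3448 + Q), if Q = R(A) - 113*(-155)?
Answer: 24/337609 ≈ 7.1088e-5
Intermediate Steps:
A = 19 (A = 12 + 7 = 19)
R(F) = 1/(5 + F)
Q = 420361/24 (Q = 1/(5 + 19) - 113*(-155) = 1/24 + 17515 = 420361/24 ≈ 17515.)
1/(-3448 + Q) = 1/(-3448 + 420361/24) = 1/(337609/24) = 24/337609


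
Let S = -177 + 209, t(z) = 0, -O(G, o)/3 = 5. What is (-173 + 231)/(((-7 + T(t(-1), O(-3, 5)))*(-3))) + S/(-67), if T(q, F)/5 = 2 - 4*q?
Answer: -4174/603 ≈ -6.9221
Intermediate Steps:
O(G, o) = -15 (O(G, o) = -3*5 = -15)
S = 32
T(q, F) = 10 - 20*q (T(q, F) = 5*(2 - 4*q) = 10 - 20*q)
(-173 + 231)/(((-7 + T(t(-1), O(-3, 5)))*(-3))) + S/(-67) = (-173 + 231)/(((-7 + (10 - 20*0))*(-3))) + 32/(-67) = 58/(((-7 + (10 + 0))*(-3))) + 32*(-1/67) = 58/(((-7 + 10)*(-3))) - 32/67 = 58/((3*(-3))) - 32/67 = 58/(-9) - 32/67 = 58*(-1/9) - 32/67 = -58/9 - 32/67 = -4174/603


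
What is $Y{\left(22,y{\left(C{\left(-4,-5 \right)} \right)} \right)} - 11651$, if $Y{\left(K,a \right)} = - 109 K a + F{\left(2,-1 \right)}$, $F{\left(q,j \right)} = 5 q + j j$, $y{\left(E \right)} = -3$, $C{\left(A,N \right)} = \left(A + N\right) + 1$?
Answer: $-4446$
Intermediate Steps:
$C{\left(A,N \right)} = 1 + A + N$
$F{\left(q,j \right)} = j^{2} + 5 q$ ($F{\left(q,j \right)} = 5 q + j^{2} = j^{2} + 5 q$)
$Y{\left(K,a \right)} = 11 - 109 K a$ ($Y{\left(K,a \right)} = - 109 K a + \left(\left(-1\right)^{2} + 5 \cdot 2\right) = - 109 K a + \left(1 + 10\right) = - 109 K a + 11 = 11 - 109 K a$)
$Y{\left(22,y{\left(C{\left(-4,-5 \right)} \right)} \right)} - 11651 = \left(11 - 2398 \left(-3\right)\right) - 11651 = \left(11 + 7194\right) - 11651 = 7205 - 11651 = -4446$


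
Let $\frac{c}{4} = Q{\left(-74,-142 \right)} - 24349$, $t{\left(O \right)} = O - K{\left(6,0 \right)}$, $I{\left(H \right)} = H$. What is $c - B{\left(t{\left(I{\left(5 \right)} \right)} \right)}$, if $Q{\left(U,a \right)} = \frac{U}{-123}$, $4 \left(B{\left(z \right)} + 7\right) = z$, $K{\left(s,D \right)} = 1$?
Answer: $- \frac{11978674}{123} \approx -97388.0$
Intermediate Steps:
$t{\left(O \right)} = -1 + O$ ($t{\left(O \right)} = O - 1 = -1 + O$)
$B{\left(z \right)} = -7 + \frac{z}{4}$
$Q{\left(U,a \right)} = - \frac{U}{123}$ ($Q{\left(U,a \right)} = U \left(- \frac{1}{123}\right) = - \frac{U}{123}$)
$c = - \frac{11979412}{123}$ ($c = 4 \left(\left(- \frac{1}{123}\right) \left(-74\right) - 24349\right) = 4 \left(\frac{74}{123} - 24349\right) = 4 \left(- \frac{2994853}{123}\right) = - \frac{11979412}{123} \approx -97394.0$)
$c - B{\left(t{\left(I{\left(5 \right)} \right)} \right)} = - \frac{11979412}{123} - \left(-7 + \frac{-1 + 5}{4}\right) = - \frac{11979412}{123} - \left(-7 + \frac{1}{4} \cdot 4\right) = - \frac{11979412}{123} - \left(-7 + 1\right) = - \frac{11979412}{123} - -6 = - \frac{11979412}{123} + 6 = - \frac{11978674}{123}$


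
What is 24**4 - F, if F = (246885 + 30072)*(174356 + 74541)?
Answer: -68933434653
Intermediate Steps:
F = 68933766429 (F = 276957*248897 = 68933766429)
24**4 - F = 24**4 - 1*68933766429 = 331776 - 68933766429 = -68933434653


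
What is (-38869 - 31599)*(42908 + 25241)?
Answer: -4802323732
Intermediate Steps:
(-38869 - 31599)*(42908 + 25241) = -70468*68149 = -4802323732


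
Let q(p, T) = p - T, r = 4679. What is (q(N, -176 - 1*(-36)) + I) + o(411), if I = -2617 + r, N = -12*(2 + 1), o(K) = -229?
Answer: 1937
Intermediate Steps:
N = -36 (N = -12*3 = -36)
I = 2062 (I = -2617 + 4679 = 2062)
(q(N, -176 - 1*(-36)) + I) + o(411) = ((-36 - (-176 - 1*(-36))) + 2062) - 229 = ((-36 - (-176 + 36)) + 2062) - 229 = ((-36 - 1*(-140)) + 2062) - 229 = ((-36 + 140) + 2062) - 229 = (104 + 2062) - 229 = 2166 - 229 = 1937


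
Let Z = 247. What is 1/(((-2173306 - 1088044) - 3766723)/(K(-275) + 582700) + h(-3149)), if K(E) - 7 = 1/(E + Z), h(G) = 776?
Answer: 16315795/12464270876 ≈ 0.0013090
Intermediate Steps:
K(E) = 7 + 1/(247 + E) (K(E) = 7 + 1/(E + 247) = 7 + 1/(247 + E))
1/(((-2173306 - 1088044) - 3766723)/(K(-275) + 582700) + h(-3149)) = 1/(((-2173306 - 1088044) - 3766723)/((1730 + 7*(-275))/(247 - 275) + 582700) + 776) = 1/((-3261350 - 3766723)/((1730 - 1925)/(-28) + 582700) + 776) = 1/(-7028073/(-1/28*(-195) + 582700) + 776) = 1/(-7028073/(195/28 + 582700) + 776) = 1/(-7028073/16315795/28 + 776) = 1/(-7028073*28/16315795 + 776) = 1/(-196786044/16315795 + 776) = 1/(12464270876/16315795) = 16315795/12464270876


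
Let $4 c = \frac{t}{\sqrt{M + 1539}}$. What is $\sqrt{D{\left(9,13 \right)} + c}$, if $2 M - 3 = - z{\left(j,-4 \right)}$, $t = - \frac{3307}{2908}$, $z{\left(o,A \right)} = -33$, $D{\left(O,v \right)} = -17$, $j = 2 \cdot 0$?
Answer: $\frac{\sqrt{-38723307191568 - 1247774091 \sqrt{173}}}{1509252} \approx 4.124 i$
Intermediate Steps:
$j = 0$
$t = - \frac{3307}{2908}$ ($t = \left(-3307\right) \frac{1}{2908} = - \frac{3307}{2908} \approx -1.1372$)
$M = 18$ ($M = \frac{3}{2} + \frac{\left(-1\right) \left(-33\right)}{2} = \frac{3}{2} + \frac{1}{2} \cdot 33 = \frac{3}{2} + \frac{33}{2} = 18$)
$c = - \frac{3307 \sqrt{173}}{6037008}$ ($c = \frac{\left(- \frac{3307}{2908}\right) \frac{1}{\sqrt{18 + 1539}}}{4} = \frac{\left(- \frac{3307}{2908}\right) \frac{1}{\sqrt{1557}}}{4} = \frac{\left(- \frac{3307}{2908}\right) \frac{1}{3 \sqrt{173}}}{4} = \frac{\left(- \frac{3307}{2908}\right) \frac{\sqrt{173}}{519}}{4} = \frac{\left(- \frac{3307}{1509252}\right) \sqrt{173}}{4} = - \frac{3307 \sqrt{173}}{6037008} \approx -0.007205$)
$\sqrt{D{\left(9,13 \right)} + c} = \sqrt{-17 - \frac{3307 \sqrt{173}}{6037008}}$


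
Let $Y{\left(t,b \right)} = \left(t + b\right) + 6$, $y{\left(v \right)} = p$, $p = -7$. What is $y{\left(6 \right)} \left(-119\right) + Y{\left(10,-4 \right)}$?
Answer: $845$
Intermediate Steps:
$y{\left(v \right)} = -7$
$Y{\left(t,b \right)} = 6 + b + t$ ($Y{\left(t,b \right)} = \left(b + t\right) + 6 = 6 + b + t$)
$y{\left(6 \right)} \left(-119\right) + Y{\left(10,-4 \right)} = \left(-7\right) \left(-119\right) + \left(6 - 4 + 10\right) = 833 + 12 = 845$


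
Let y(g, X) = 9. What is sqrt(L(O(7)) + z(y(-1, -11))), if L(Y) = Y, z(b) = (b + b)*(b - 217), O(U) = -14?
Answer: I*sqrt(3758) ≈ 61.303*I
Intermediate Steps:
z(b) = 2*b*(-217 + b) (z(b) = (2*b)*(-217 + b) = 2*b*(-217 + b))
sqrt(L(O(7)) + z(y(-1, -11))) = sqrt(-14 + 2*9*(-217 + 9)) = sqrt(-14 + 2*9*(-208)) = sqrt(-14 - 3744) = sqrt(-3758) = I*sqrt(3758)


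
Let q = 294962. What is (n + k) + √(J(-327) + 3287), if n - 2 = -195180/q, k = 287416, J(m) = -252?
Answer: 42388596468/147481 + √3035 ≈ 2.8747e+5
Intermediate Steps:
n = 197372/147481 (n = 2 - 195180/294962 = 2 - 195180*1/294962 = 2 - 97590/147481 = 197372/147481 ≈ 1.3383)
(n + k) + √(J(-327) + 3287) = (197372/147481 + 287416) + √(-252 + 3287) = 42388596468/147481 + √3035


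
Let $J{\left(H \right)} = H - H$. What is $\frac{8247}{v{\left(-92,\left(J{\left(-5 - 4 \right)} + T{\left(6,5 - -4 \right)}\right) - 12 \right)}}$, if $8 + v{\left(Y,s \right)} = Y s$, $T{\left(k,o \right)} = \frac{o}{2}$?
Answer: $\frac{8247}{682} \approx 12.092$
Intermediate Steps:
$T{\left(k,o \right)} = \frac{o}{2}$ ($T{\left(k,o \right)} = o \frac{1}{2} = \frac{o}{2}$)
$J{\left(H \right)} = 0$
$v{\left(Y,s \right)} = -8 + Y s$
$\frac{8247}{v{\left(-92,\left(J{\left(-5 - 4 \right)} + T{\left(6,5 - -4 \right)}\right) - 12 \right)}} = \frac{8247}{-8 - 92 \left(\left(0 + \frac{5 - -4}{2}\right) - 12\right)} = \frac{8247}{-8 - 92 \left(\left(0 + \frac{5 + 4}{2}\right) - 12\right)} = \frac{8247}{-8 - 92 \left(\left(0 + \frac{1}{2} \cdot 9\right) - 12\right)} = \frac{8247}{-8 - 92 \left(\left(0 + \frac{9}{2}\right) - 12\right)} = \frac{8247}{-8 - 92 \left(\frac{9}{2} - 12\right)} = \frac{8247}{-8 - -690} = \frac{8247}{-8 + 690} = \frac{8247}{682}$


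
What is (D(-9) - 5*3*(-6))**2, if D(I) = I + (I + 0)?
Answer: 5184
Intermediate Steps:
D(I) = 2*I (D(I) = I + I = 2*I)
(D(-9) - 5*3*(-6))**2 = (2*(-9) - 5*3*(-6))**2 = (-18 - 15*(-6))**2 = (-18 + 90)**2 = 72**2 = 5184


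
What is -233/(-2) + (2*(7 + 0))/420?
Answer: 1748/15 ≈ 116.53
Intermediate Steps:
-233/(-2) + (2*(7 + 0))/420 = -233*(-1/2) + (2*7)*(1/420) = 233/2 + 14*(1/420) = 233/2 + 1/30 = 1748/15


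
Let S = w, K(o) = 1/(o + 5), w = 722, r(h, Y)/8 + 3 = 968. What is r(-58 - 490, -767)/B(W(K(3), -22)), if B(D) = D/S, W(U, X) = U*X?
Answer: -22295360/11 ≈ -2.0269e+6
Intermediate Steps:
r(h, Y) = 7720 (r(h, Y) = -24 + 8*968 = -24 + 7744 = 7720)
K(o) = 1/(5 + o)
S = 722
B(D) = D/722
r(-58 - 490, -767)/B(W(K(3), -22)) = 7720/(((-22/(5 + 3))/722)) = 7720/(((-22/8)/722)) = 7720/((((1/8)*(-22))/722)) = 7720/(((1/722)*(-11/4))) = 7720/(-11/2888) = 7720*(-2888/11) = -22295360/11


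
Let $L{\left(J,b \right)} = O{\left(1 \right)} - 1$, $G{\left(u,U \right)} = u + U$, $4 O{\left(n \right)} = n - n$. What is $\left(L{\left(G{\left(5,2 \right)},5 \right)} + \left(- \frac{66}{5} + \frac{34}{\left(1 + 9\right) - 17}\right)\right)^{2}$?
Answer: $\frac{444889}{1225} \approx 363.17$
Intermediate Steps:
$O{\left(n \right)} = 0$ ($O{\left(n \right)} = \frac{n - n}{4} = \frac{1}{4} \cdot 0 = 0$)
$G{\left(u,U \right)} = U + u$
$L{\left(J,b \right)} = -1$ ($L{\left(J,b \right)} = 0 - 1 = -1$)
$\left(L{\left(G{\left(5,2 \right)},5 \right)} + \left(- \frac{66}{5} + \frac{34}{\left(1 + 9\right) - 17}\right)\right)^{2} = \left(-1 + \left(- \frac{66}{5} + \frac{34}{\left(1 + 9\right) - 17}\right)\right)^{2} = \left(-1 + \left(\left(-66\right) \frac{1}{5} + \frac{34}{10 - 17}\right)\right)^{2} = \left(-1 - \left(\frac{66}{5} - \frac{34}{-7}\right)\right)^{2} = \left(-1 + \left(- \frac{66}{5} + 34 \left(- \frac{1}{7}\right)\right)\right)^{2} = \left(-1 - \frac{632}{35}\right)^{2} = \left(- \frac{667}{35}\right)^{2} = \frac{444889}{1225}$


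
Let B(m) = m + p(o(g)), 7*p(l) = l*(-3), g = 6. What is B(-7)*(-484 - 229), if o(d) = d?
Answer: 47771/7 ≈ 6824.4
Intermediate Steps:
p(l) = -3*l/7 (p(l) = (l*(-3))/7 = (-3*l)/7 = -3*l/7)
B(m) = -18/7 + m (B(m) = m - 3/7*6 = m - 18/7 = -18/7 + m)
B(-7)*(-484 - 229) = (-18/7 - 7)*(-484 - 229) = -67/7*(-713) = 47771/7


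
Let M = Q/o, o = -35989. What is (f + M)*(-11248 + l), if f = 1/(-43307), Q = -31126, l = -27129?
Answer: -51729804844261/1558575623 ≈ -33190.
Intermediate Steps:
f = -1/43307 ≈ -2.3091e-5
M = 31126/35989 (M = -31126/(-35989) = -31126*(-1/35989) = 31126/35989 ≈ 0.86488)
(f + M)*(-11248 + l) = (-1/43307 + 31126/35989)*(-11248 - 27129) = (1347937693/1558575623)*(-38377) = -51729804844261/1558575623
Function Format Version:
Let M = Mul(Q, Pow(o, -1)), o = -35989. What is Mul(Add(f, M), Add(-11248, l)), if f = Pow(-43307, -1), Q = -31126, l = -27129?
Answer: Rational(-51729804844261, 1558575623) ≈ -33190.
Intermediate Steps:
f = Rational(-1, 43307) ≈ -2.3091e-5
M = Rational(31126, 35989) (M = Mul(-31126, Pow(-35989, -1)) = Mul(-31126, Rational(-1, 35989)) = Rational(31126, 35989) ≈ 0.86488)
Mul(Add(f, M), Add(-11248, l)) = Mul(Add(Rational(-1, 43307), Rational(31126, 35989)), Add(-11248, -27129)) = Mul(Rational(1347937693, 1558575623), -38377) = Rational(-51729804844261, 1558575623)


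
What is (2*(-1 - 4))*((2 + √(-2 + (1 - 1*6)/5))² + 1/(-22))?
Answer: -105/11 - 40*I*√3 ≈ -9.5455 - 69.282*I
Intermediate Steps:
(2*(-1 - 4))*((2 + √(-2 + (1 - 1*6)/5))² + 1/(-22)) = (2*(-5))*((2 + √(-2 + (1 - 6)*(⅕)))² - 1/22) = -10*((2 + √(-2 - 5*⅕))² - 1/22) = -10*((2 + √(-2 - 1))² - 1/22) = -10*((2 + √(-3))² - 1/22) = -10*((2 + I*√3)² - 1/22) = -10*(-1/22 + (2 + I*√3)²) = 5/11 - 10*(2 + I*√3)²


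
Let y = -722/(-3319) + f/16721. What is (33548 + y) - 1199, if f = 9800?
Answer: 1795317019413/55496999 ≈ 32350.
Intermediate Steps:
y = 44598762/55496999 (y = -722/(-3319) + 9800/16721 = -722*(-1/3319) + 9800*(1/16721) = 722/3319 + 9800/16721 = 44598762/55496999 ≈ 0.80363)
(33548 + y) - 1199 = (33548 + 44598762/55496999) - 1199 = 1861857921214/55496999 - 1199 = 1795317019413/55496999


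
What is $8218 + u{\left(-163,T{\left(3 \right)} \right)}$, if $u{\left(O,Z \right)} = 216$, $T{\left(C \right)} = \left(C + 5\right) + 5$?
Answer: $8434$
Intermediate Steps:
$T{\left(C \right)} = 10 + C$ ($T{\left(C \right)} = \left(5 + C\right) + 5 = 10 + C$)
$8218 + u{\left(-163,T{\left(3 \right)} \right)} = 8218 + 216 = 8434$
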